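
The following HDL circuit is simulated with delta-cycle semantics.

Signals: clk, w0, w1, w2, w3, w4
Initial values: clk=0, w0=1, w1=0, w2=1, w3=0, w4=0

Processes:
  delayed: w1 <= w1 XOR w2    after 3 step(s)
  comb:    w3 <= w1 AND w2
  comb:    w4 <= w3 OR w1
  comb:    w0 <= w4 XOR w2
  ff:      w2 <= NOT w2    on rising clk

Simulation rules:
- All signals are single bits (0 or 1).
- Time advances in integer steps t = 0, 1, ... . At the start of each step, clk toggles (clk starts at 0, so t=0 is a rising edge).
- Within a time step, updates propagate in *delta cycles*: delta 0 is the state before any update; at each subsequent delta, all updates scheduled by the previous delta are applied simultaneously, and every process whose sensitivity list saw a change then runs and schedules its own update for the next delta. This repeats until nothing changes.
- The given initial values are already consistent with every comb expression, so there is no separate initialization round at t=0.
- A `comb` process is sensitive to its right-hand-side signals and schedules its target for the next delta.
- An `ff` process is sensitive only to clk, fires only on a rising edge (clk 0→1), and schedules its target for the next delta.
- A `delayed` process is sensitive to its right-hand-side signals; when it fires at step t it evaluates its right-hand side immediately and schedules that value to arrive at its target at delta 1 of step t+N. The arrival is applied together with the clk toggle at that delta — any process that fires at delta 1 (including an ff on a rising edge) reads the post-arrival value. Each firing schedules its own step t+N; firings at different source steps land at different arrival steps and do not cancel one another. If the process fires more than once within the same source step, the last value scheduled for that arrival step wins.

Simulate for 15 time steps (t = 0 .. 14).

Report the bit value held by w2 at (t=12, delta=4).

t=0 Δ0: w0=1 w4=0 clk=0 w3=0 w2=1 w1=0
  Δ1: clk:0→1
  Δ2: w2:1→0
  Δ3: w0:1→0
  (3Δ to stable)
t=1 Δ0: w0=0 w4=0 clk=1 w3=0 w2=0 w1=0
  Δ1: clk:1→0
  (1Δ to stable)
t=2 Δ0: w0=0 w4=0 clk=0 w3=0 w2=0 w1=0
  Δ1: clk:0→1
  Δ2: w2:0→1
  Δ3: w0:0→1
  (3Δ to stable)
t=3 Δ0: w0=1 w4=0 clk=1 w3=0 w2=1 w1=0
  Δ1: clk:1→0
  (1Δ to stable)
t=4 Δ0: w0=1 w4=0 clk=0 w3=0 w2=1 w1=0
  Δ1: clk:0→1
  Δ2: w2:1→0
  Δ3: w0:1→0
  (3Δ to stable)
t=5 Δ0: w0=0 w4=0 clk=1 w3=0 w2=0 w1=0
  Δ1: clk:1→0, w1:0→1
  Δ2: w4:0→1
  Δ3: w0:0→1
  (3Δ to stable)
t=6 Δ0: w0=1 w4=1 clk=0 w3=0 w2=0 w1=1
  Δ1: clk:0→1
  Δ2: w2:0→1
  Δ3: w0:1→0, w3:0→1
  (3Δ to stable)
t=7 Δ0: w0=0 w4=1 clk=1 w3=1 w2=1 w1=1
  Δ1: clk:1→0, w1:1→0
  Δ2: w3:1→0
  Δ3: w4:1→0
  Δ4: w0:0→1
  (4Δ to stable)
t=8 Δ0: w0=1 w4=0 clk=0 w3=0 w2=1 w1=0
  Δ1: clk:0→1, w1:0→1
  Δ2: w4:0→1, w3:0→1, w2:1→0
  Δ3: w3:1→0
  (3Δ to stable)
t=9 Δ0: w0=1 w4=1 clk=1 w3=0 w2=0 w1=1
  Δ1: clk:1→0, w1:1→0
  Δ2: w4:1→0
  Δ3: w0:1→0
  (3Δ to stable)
t=10 Δ0: w0=0 w4=0 clk=0 w3=0 w2=0 w1=0
  Δ1: clk:0→1, w1:0→1
  Δ2: w4:0→1, w2:0→1
  Δ3: w3:0→1
  (3Δ to stable)
t=11 Δ0: w0=0 w4=1 clk=1 w3=1 w2=1 w1=1
  Δ1: clk:1→0
  (1Δ to stable)
t=12 Δ0: w0=0 w4=1 clk=0 w3=1 w2=1 w1=1
  Δ1: clk:0→1, w1:1→0
  Δ2: w3:1→0, w2:1→0
  Δ3: w0:0→1, w4:1→0
  Δ4: w0:1→0
  (4Δ to stable)
t=13 Δ0: w0=0 w4=0 clk=1 w3=0 w2=0 w1=0
  Δ1: clk:1→0
  (1Δ to stable)
t=14 Δ0: w0=0 w4=0 clk=0 w3=0 w2=0 w1=0
  Δ1: clk:0→1
  Δ2: w2:0→1
  Δ3: w0:0→1
  (3Δ to stable)

0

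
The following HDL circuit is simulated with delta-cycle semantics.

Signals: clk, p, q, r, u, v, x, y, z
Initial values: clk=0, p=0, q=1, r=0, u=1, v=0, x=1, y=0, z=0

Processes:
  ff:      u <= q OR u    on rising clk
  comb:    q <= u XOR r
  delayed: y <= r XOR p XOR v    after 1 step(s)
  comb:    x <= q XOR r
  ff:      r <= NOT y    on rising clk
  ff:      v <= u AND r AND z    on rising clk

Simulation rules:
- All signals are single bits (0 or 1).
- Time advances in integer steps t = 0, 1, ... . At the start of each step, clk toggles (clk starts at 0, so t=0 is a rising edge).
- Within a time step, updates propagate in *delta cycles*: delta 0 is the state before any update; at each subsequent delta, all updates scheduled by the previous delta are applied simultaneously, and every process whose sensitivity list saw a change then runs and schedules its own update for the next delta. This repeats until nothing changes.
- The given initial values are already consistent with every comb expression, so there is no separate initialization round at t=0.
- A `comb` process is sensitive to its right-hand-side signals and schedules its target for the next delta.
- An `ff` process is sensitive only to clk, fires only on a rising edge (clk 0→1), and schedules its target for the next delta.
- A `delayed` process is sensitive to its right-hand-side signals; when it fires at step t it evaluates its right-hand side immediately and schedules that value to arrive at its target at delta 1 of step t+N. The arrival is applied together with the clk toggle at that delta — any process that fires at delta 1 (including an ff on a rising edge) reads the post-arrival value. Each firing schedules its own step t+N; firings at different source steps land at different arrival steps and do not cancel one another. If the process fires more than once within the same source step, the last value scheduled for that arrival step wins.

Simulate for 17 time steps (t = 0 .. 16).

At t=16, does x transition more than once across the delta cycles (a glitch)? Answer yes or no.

yes

[bits: x,q,y,z,p,r,v,u,clk]
t=0: Δ0=110000010 Δ1=110000011 Δ2=110001011 Δ3=000001011 Δ4=100001011 | 4Δ
t=1: Δ0=100001011 Δ1=101001010 | 1Δ
t=2: Δ0=101001010 Δ1=101001011 Δ2=101000011 Δ3=011000011 Δ4=111000011 | 4Δ
t=3: Δ0=111000011 Δ1=110000010 | 1Δ
t=4: Δ0=110000010 Δ1=110000011 Δ2=110001011 Δ3=000001011 Δ4=100001011 | 4Δ
t=5: Δ0=100001011 Δ1=101001010 | 1Δ
t=6: Δ0=101001010 Δ1=101001011 Δ2=101000011 Δ3=011000011 Δ4=111000011 | 4Δ
t=7: Δ0=111000011 Δ1=110000010 | 1Δ
t=8: Δ0=110000010 Δ1=110000011 Δ2=110001011 Δ3=000001011 Δ4=100001011 | 4Δ
t=9: Δ0=100001011 Δ1=101001010 | 1Δ
t=10: Δ0=101001010 Δ1=101001011 Δ2=101000011 Δ3=011000011 Δ4=111000011 | 4Δ
t=11: Δ0=111000011 Δ1=110000010 | 1Δ
t=12: Δ0=110000010 Δ1=110000011 Δ2=110001011 Δ3=000001011 Δ4=100001011 | 4Δ
t=13: Δ0=100001011 Δ1=101001010 | 1Δ
t=14: Δ0=101001010 Δ1=101001011 Δ2=101000011 Δ3=011000011 Δ4=111000011 | 4Δ
t=15: Δ0=111000011 Δ1=110000010 | 1Δ
t=16: Δ0=110000010 Δ1=110000011 Δ2=110001011 Δ3=000001011 Δ4=100001011 | 4Δ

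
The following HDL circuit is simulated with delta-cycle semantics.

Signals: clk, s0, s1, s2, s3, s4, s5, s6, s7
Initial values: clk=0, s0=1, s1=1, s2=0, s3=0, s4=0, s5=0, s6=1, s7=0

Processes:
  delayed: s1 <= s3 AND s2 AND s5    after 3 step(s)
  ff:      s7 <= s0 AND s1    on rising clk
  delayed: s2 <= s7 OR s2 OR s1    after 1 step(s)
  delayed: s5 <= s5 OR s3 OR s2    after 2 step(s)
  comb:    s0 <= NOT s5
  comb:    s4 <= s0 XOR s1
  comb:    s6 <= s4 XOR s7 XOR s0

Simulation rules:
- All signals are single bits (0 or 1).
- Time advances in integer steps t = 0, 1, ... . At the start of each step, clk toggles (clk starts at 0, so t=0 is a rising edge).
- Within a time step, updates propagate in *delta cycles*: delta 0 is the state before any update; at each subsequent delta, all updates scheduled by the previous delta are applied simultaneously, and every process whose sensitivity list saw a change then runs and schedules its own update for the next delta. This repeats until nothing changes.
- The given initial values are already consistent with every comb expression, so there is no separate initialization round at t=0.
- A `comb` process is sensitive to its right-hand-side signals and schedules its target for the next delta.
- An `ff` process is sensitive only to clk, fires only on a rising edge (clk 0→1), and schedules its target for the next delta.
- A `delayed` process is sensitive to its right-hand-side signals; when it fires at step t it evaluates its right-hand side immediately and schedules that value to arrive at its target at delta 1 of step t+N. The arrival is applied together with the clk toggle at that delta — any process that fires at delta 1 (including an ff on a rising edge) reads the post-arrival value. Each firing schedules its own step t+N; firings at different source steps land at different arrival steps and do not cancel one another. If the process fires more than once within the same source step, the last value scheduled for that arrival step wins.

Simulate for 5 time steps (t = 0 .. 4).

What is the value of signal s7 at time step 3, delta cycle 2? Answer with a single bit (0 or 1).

1

t0.Δ0 s1=1 clk=0 s6=1 s0=1 s7=0 s3=0 s4=0 s5=0 s2=0
t0.Δ1 s1=1 clk=1 s6=1 s0=1 s7=0 s3=0 s4=0 s5=0 s2=0
t0.Δ2 s1=1 clk=1 s6=1 s0=1 s7=1 s3=0 s4=0 s5=0 s2=0
t0.Δ3 s1=1 clk=1 s6=0 s0=1 s7=1 s3=0 s4=0 s5=0 s2=0
t1.Δ0 s1=1 clk=1 s6=0 s0=1 s7=1 s3=0 s4=0 s5=0 s2=0
t1.Δ1 s1=1 clk=0 s6=0 s0=1 s7=1 s3=0 s4=0 s5=0 s2=1
t2.Δ0 s1=1 clk=0 s6=0 s0=1 s7=1 s3=0 s4=0 s5=0 s2=1
t2.Δ1 s1=1 clk=1 s6=0 s0=1 s7=1 s3=0 s4=0 s5=0 s2=1
t3.Δ0 s1=1 clk=1 s6=0 s0=1 s7=1 s3=0 s4=0 s5=0 s2=1
t3.Δ1 s1=1 clk=0 s6=0 s0=1 s7=1 s3=0 s4=0 s5=1 s2=1
t3.Δ2 s1=1 clk=0 s6=0 s0=0 s7=1 s3=0 s4=0 s5=1 s2=1
t3.Δ3 s1=1 clk=0 s6=1 s0=0 s7=1 s3=0 s4=1 s5=1 s2=1
t3.Δ4 s1=1 clk=0 s6=0 s0=0 s7=1 s3=0 s4=1 s5=1 s2=1
t4.Δ0 s1=1 clk=0 s6=0 s0=0 s7=1 s3=0 s4=1 s5=1 s2=1
t4.Δ1 s1=0 clk=1 s6=0 s0=0 s7=1 s3=0 s4=1 s5=1 s2=1
t4.Δ2 s1=0 clk=1 s6=0 s0=0 s7=0 s3=0 s4=0 s5=1 s2=1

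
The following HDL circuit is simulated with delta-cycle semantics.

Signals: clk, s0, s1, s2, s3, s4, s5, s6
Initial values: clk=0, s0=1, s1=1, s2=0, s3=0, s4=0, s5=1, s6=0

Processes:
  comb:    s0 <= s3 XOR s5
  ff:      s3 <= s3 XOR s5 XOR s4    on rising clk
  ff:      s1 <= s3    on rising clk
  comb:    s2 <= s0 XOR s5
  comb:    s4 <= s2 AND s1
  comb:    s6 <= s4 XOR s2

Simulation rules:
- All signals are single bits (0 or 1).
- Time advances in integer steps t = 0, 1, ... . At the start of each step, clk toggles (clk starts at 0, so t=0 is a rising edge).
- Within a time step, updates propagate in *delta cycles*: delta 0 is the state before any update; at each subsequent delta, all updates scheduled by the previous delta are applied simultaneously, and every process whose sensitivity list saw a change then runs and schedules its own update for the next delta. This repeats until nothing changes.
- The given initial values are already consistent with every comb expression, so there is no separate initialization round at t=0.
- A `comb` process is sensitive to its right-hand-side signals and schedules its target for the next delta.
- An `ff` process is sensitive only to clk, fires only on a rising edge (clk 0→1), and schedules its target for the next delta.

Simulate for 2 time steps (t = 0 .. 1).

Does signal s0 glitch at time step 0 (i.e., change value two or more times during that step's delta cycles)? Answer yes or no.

no

[bits: s2,s0,clk,s5,s3,s1,s6,s4]
t=0: Δ0=01010100 Δ1=01110100 Δ2=01111000 Δ3=00111000 Δ4=10111000 Δ5=10111010 | 5Δ
t=1: Δ0=10111010 Δ1=10011010 | 1Δ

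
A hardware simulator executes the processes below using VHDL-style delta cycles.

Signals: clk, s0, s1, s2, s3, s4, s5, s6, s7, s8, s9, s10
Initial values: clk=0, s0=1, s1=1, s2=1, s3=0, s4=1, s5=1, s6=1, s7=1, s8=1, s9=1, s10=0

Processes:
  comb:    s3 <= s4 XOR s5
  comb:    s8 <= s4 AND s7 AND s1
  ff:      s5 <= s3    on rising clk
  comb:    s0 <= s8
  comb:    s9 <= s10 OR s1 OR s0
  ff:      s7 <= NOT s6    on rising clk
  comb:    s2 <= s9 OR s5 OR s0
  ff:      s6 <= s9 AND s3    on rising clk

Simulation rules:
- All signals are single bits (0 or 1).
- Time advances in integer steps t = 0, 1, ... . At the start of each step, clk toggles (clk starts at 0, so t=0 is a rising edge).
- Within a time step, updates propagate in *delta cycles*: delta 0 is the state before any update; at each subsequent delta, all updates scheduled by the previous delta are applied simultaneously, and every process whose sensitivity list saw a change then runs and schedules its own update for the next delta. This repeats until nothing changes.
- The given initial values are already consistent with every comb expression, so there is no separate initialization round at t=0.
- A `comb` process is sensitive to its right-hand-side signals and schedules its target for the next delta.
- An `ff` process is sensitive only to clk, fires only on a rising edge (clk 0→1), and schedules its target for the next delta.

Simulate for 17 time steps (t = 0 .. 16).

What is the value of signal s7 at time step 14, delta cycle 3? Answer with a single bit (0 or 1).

1

t=0 Δ0: s6=1 s7=1 s4=1 s9=1 s2=1 s10=0 s1=1 s5=1 s8=1 clk=0 s0=1 s3=0
  Δ1: clk:0→1
  Δ2: s6:1→0, s7:1→0, s5:1→0
  Δ3: s8:1→0, s3:0→1
  Δ4: s0:1→0
  (4Δ to stable)
t=1 Δ0: s6=0 s7=0 s4=1 s9=1 s2=1 s10=0 s1=1 s5=0 s8=0 clk=1 s0=0 s3=1
  Δ1: clk:1→0
  (1Δ to stable)
t=2 Δ0: s6=0 s7=0 s4=1 s9=1 s2=1 s10=0 s1=1 s5=0 s8=0 clk=0 s0=0 s3=1
  Δ1: clk:0→1
  Δ2: s6:0→1, s7:0→1, s5:0→1
  Δ3: s8:0→1, s3:1→0
  Δ4: s0:0→1
  (4Δ to stable)
t=3 Δ0: s6=1 s7=1 s4=1 s9=1 s2=1 s10=0 s1=1 s5=1 s8=1 clk=1 s0=1 s3=0
  Δ1: clk:1→0
  (1Δ to stable)
t=4 Δ0: s6=1 s7=1 s4=1 s9=1 s2=1 s10=0 s1=1 s5=1 s8=1 clk=0 s0=1 s3=0
  Δ1: clk:0→1
  Δ2: s6:1→0, s7:1→0, s5:1→0
  Δ3: s8:1→0, s3:0→1
  Δ4: s0:1→0
  (4Δ to stable)
t=5 Δ0: s6=0 s7=0 s4=1 s9=1 s2=1 s10=0 s1=1 s5=0 s8=0 clk=1 s0=0 s3=1
  Δ1: clk:1→0
  (1Δ to stable)
t=6 Δ0: s6=0 s7=0 s4=1 s9=1 s2=1 s10=0 s1=1 s5=0 s8=0 clk=0 s0=0 s3=1
  Δ1: clk:0→1
  Δ2: s6:0→1, s7:0→1, s5:0→1
  Δ3: s8:0→1, s3:1→0
  Δ4: s0:0→1
  (4Δ to stable)
t=7 Δ0: s6=1 s7=1 s4=1 s9=1 s2=1 s10=0 s1=1 s5=1 s8=1 clk=1 s0=1 s3=0
  Δ1: clk:1→0
  (1Δ to stable)
t=8 Δ0: s6=1 s7=1 s4=1 s9=1 s2=1 s10=0 s1=1 s5=1 s8=1 clk=0 s0=1 s3=0
  Δ1: clk:0→1
  Δ2: s6:1→0, s7:1→0, s5:1→0
  Δ3: s8:1→0, s3:0→1
  Δ4: s0:1→0
  (4Δ to stable)
t=9 Δ0: s6=0 s7=0 s4=1 s9=1 s2=1 s10=0 s1=1 s5=0 s8=0 clk=1 s0=0 s3=1
  Δ1: clk:1→0
  (1Δ to stable)
t=10 Δ0: s6=0 s7=0 s4=1 s9=1 s2=1 s10=0 s1=1 s5=0 s8=0 clk=0 s0=0 s3=1
  Δ1: clk:0→1
  Δ2: s6:0→1, s7:0→1, s5:0→1
  Δ3: s8:0→1, s3:1→0
  Δ4: s0:0→1
  (4Δ to stable)
t=11 Δ0: s6=1 s7=1 s4=1 s9=1 s2=1 s10=0 s1=1 s5=1 s8=1 clk=1 s0=1 s3=0
  Δ1: clk:1→0
  (1Δ to stable)
t=12 Δ0: s6=1 s7=1 s4=1 s9=1 s2=1 s10=0 s1=1 s5=1 s8=1 clk=0 s0=1 s3=0
  Δ1: clk:0→1
  Δ2: s6:1→0, s7:1→0, s5:1→0
  Δ3: s8:1→0, s3:0→1
  Δ4: s0:1→0
  (4Δ to stable)
t=13 Δ0: s6=0 s7=0 s4=1 s9=1 s2=1 s10=0 s1=1 s5=0 s8=0 clk=1 s0=0 s3=1
  Δ1: clk:1→0
  (1Δ to stable)
t=14 Δ0: s6=0 s7=0 s4=1 s9=1 s2=1 s10=0 s1=1 s5=0 s8=0 clk=0 s0=0 s3=1
  Δ1: clk:0→1
  Δ2: s6:0→1, s7:0→1, s5:0→1
  Δ3: s8:0→1, s3:1→0
  Δ4: s0:0→1
  (4Δ to stable)
t=15 Δ0: s6=1 s7=1 s4=1 s9=1 s2=1 s10=0 s1=1 s5=1 s8=1 clk=1 s0=1 s3=0
  Δ1: clk:1→0
  (1Δ to stable)
t=16 Δ0: s6=1 s7=1 s4=1 s9=1 s2=1 s10=0 s1=1 s5=1 s8=1 clk=0 s0=1 s3=0
  Δ1: clk:0→1
  Δ2: s6:1→0, s7:1→0, s5:1→0
  Δ3: s8:1→0, s3:0→1
  Δ4: s0:1→0
  (4Δ to stable)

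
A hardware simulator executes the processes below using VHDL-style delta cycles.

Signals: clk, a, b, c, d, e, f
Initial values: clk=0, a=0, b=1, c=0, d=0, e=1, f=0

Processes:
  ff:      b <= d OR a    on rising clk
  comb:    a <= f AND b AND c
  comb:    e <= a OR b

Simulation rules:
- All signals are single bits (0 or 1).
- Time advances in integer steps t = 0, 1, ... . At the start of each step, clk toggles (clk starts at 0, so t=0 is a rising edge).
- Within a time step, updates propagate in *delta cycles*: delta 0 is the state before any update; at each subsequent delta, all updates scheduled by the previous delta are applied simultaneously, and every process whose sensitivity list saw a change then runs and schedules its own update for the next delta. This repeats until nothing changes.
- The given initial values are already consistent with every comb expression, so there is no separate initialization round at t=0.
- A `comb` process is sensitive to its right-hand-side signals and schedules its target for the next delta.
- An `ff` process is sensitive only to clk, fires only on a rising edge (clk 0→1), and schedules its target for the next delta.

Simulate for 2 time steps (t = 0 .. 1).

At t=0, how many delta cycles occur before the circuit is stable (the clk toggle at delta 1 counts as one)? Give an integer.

3

t=0 Δ0: d=0 b=1 a=0 e=1 c=0 f=0 clk=0
  Δ1: clk:0→1
  Δ2: b:1→0
  Δ3: e:1→0
  (3Δ to stable)
t=1 Δ0: d=0 b=0 a=0 e=0 c=0 f=0 clk=1
  Δ1: clk:1→0
  (1Δ to stable)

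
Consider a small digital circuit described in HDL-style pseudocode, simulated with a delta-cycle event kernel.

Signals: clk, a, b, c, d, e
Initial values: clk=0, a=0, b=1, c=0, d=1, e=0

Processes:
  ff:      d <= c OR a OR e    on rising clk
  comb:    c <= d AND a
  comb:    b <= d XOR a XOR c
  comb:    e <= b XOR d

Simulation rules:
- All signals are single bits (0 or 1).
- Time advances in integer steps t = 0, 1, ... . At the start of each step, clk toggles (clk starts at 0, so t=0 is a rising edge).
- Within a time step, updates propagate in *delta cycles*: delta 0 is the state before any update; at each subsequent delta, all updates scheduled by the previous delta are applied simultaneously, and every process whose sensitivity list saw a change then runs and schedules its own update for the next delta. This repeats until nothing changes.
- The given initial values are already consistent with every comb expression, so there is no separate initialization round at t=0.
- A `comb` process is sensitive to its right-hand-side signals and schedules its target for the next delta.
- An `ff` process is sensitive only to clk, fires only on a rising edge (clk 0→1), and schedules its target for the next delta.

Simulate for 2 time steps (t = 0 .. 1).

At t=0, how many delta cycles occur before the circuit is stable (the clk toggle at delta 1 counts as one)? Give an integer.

4

t0.Δ0 e=0 d=1 clk=0 c=0 b=1 a=0
t0.Δ1 e=0 d=1 clk=1 c=0 b=1 a=0
t0.Δ2 e=0 d=0 clk=1 c=0 b=1 a=0
t0.Δ3 e=1 d=0 clk=1 c=0 b=0 a=0
t0.Δ4 e=0 d=0 clk=1 c=0 b=0 a=0
t1.Δ0 e=0 d=0 clk=1 c=0 b=0 a=0
t1.Δ1 e=0 d=0 clk=0 c=0 b=0 a=0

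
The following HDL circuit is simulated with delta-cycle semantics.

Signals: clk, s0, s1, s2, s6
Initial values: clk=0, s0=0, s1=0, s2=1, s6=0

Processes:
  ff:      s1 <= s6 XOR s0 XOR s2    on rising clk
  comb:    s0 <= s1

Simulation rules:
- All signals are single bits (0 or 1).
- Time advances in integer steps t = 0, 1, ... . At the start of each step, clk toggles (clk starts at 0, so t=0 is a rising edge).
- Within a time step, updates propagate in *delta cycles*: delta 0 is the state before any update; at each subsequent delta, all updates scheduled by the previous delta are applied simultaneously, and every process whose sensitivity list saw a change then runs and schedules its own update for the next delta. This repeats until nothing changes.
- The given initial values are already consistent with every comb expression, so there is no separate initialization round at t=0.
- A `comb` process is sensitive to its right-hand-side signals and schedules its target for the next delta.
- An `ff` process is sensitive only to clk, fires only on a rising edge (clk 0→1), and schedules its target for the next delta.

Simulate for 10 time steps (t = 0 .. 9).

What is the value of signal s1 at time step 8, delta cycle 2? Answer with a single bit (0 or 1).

t0.Δ0 s6=0 s1=0 s2=1 clk=0 s0=0
t0.Δ1 s6=0 s1=0 s2=1 clk=1 s0=0
t0.Δ2 s6=0 s1=1 s2=1 clk=1 s0=0
t0.Δ3 s6=0 s1=1 s2=1 clk=1 s0=1
t1.Δ0 s6=0 s1=1 s2=1 clk=1 s0=1
t1.Δ1 s6=0 s1=1 s2=1 clk=0 s0=1
t2.Δ0 s6=0 s1=1 s2=1 clk=0 s0=1
t2.Δ1 s6=0 s1=1 s2=1 clk=1 s0=1
t2.Δ2 s6=0 s1=0 s2=1 clk=1 s0=1
t2.Δ3 s6=0 s1=0 s2=1 clk=1 s0=0
t3.Δ0 s6=0 s1=0 s2=1 clk=1 s0=0
t3.Δ1 s6=0 s1=0 s2=1 clk=0 s0=0
t4.Δ0 s6=0 s1=0 s2=1 clk=0 s0=0
t4.Δ1 s6=0 s1=0 s2=1 clk=1 s0=0
t4.Δ2 s6=0 s1=1 s2=1 clk=1 s0=0
t4.Δ3 s6=0 s1=1 s2=1 clk=1 s0=1
t5.Δ0 s6=0 s1=1 s2=1 clk=1 s0=1
t5.Δ1 s6=0 s1=1 s2=1 clk=0 s0=1
t6.Δ0 s6=0 s1=1 s2=1 clk=0 s0=1
t6.Δ1 s6=0 s1=1 s2=1 clk=1 s0=1
t6.Δ2 s6=0 s1=0 s2=1 clk=1 s0=1
t6.Δ3 s6=0 s1=0 s2=1 clk=1 s0=0
t7.Δ0 s6=0 s1=0 s2=1 clk=1 s0=0
t7.Δ1 s6=0 s1=0 s2=1 clk=0 s0=0
t8.Δ0 s6=0 s1=0 s2=1 clk=0 s0=0
t8.Δ1 s6=0 s1=0 s2=1 clk=1 s0=0
t8.Δ2 s6=0 s1=1 s2=1 clk=1 s0=0
t8.Δ3 s6=0 s1=1 s2=1 clk=1 s0=1
t9.Δ0 s6=0 s1=1 s2=1 clk=1 s0=1
t9.Δ1 s6=0 s1=1 s2=1 clk=0 s0=1

1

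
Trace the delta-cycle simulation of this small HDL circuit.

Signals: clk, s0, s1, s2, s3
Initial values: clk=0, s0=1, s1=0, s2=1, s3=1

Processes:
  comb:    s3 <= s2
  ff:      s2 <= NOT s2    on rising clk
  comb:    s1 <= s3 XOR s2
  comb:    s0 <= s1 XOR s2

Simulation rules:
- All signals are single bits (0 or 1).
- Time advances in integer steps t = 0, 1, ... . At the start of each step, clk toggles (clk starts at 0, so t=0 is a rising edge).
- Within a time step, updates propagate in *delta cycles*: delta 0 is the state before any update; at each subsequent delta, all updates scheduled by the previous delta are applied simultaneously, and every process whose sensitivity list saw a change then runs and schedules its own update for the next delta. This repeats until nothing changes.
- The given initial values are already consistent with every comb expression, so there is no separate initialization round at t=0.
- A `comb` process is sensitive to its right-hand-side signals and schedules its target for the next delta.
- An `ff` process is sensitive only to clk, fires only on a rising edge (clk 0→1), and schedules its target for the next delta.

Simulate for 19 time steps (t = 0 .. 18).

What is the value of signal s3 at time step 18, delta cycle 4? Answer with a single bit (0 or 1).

[bits: s0,s3,s1,s2,clk]
t=0: Δ0=11010 Δ1=11011 Δ2=11001 Δ3=00101 Δ4=10001 Δ5=00001 | 5Δ
t=1: Δ0=00001 Δ1=00000 | 1Δ
t=2: Δ0=00000 Δ1=00001 Δ2=00011 Δ3=11111 Δ4=01011 Δ5=11011 | 5Δ
t=3: Δ0=11011 Δ1=11010 | 1Δ
t=4: Δ0=11010 Δ1=11011 Δ2=11001 Δ3=00101 Δ4=10001 Δ5=00001 | 5Δ
t=5: Δ0=00001 Δ1=00000 | 1Δ
t=6: Δ0=00000 Δ1=00001 Δ2=00011 Δ3=11111 Δ4=01011 Δ5=11011 | 5Δ
t=7: Δ0=11011 Δ1=11010 | 1Δ
t=8: Δ0=11010 Δ1=11011 Δ2=11001 Δ3=00101 Δ4=10001 Δ5=00001 | 5Δ
t=9: Δ0=00001 Δ1=00000 | 1Δ
t=10: Δ0=00000 Δ1=00001 Δ2=00011 Δ3=11111 Δ4=01011 Δ5=11011 | 5Δ
t=11: Δ0=11011 Δ1=11010 | 1Δ
t=12: Δ0=11010 Δ1=11011 Δ2=11001 Δ3=00101 Δ4=10001 Δ5=00001 | 5Δ
t=13: Δ0=00001 Δ1=00000 | 1Δ
t=14: Δ0=00000 Δ1=00001 Δ2=00011 Δ3=11111 Δ4=01011 Δ5=11011 | 5Δ
t=15: Δ0=11011 Δ1=11010 | 1Δ
t=16: Δ0=11010 Δ1=11011 Δ2=11001 Δ3=00101 Δ4=10001 Δ5=00001 | 5Δ
t=17: Δ0=00001 Δ1=00000 | 1Δ
t=18: Δ0=00000 Δ1=00001 Δ2=00011 Δ3=11111 Δ4=01011 Δ5=11011 | 5Δ

1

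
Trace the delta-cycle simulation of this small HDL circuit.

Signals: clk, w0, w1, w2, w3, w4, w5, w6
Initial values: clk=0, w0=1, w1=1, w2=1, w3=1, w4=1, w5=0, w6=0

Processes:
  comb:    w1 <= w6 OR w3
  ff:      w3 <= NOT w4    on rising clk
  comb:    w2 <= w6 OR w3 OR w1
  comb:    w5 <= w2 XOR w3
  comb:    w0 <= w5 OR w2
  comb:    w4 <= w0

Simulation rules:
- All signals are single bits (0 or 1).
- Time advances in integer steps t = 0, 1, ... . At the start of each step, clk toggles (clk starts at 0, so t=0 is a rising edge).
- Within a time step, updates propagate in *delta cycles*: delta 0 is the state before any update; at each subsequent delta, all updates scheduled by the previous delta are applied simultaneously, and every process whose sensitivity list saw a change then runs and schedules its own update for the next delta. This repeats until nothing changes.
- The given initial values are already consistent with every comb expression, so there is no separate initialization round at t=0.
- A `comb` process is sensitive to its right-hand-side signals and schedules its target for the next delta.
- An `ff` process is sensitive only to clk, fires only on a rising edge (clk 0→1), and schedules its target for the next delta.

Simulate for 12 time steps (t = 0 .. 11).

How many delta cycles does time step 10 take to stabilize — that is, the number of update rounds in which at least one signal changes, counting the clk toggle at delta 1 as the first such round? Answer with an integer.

t0.Δ0 w0=1 w5=0 w3=1 w2=1 w4=1 w6=0 clk=0 w1=1
t0.Δ1 w0=1 w5=0 w3=1 w2=1 w4=1 w6=0 clk=1 w1=1
t0.Δ2 w0=1 w5=0 w3=0 w2=1 w4=1 w6=0 clk=1 w1=1
t0.Δ3 w0=1 w5=1 w3=0 w2=1 w4=1 w6=0 clk=1 w1=0
t0.Δ4 w0=1 w5=1 w3=0 w2=0 w4=1 w6=0 clk=1 w1=0
t0.Δ5 w0=1 w5=0 w3=0 w2=0 w4=1 w6=0 clk=1 w1=0
t0.Δ6 w0=0 w5=0 w3=0 w2=0 w4=1 w6=0 clk=1 w1=0
t0.Δ7 w0=0 w5=0 w3=0 w2=0 w4=0 w6=0 clk=1 w1=0
t1.Δ0 w0=0 w5=0 w3=0 w2=0 w4=0 w6=0 clk=1 w1=0
t1.Δ1 w0=0 w5=0 w3=0 w2=0 w4=0 w6=0 clk=0 w1=0
t2.Δ0 w0=0 w5=0 w3=0 w2=0 w4=0 w6=0 clk=0 w1=0
t2.Δ1 w0=0 w5=0 w3=0 w2=0 w4=0 w6=0 clk=1 w1=0
t2.Δ2 w0=0 w5=0 w3=1 w2=0 w4=0 w6=0 clk=1 w1=0
t2.Δ3 w0=0 w5=1 w3=1 w2=1 w4=0 w6=0 clk=1 w1=1
t2.Δ4 w0=1 w5=0 w3=1 w2=1 w4=0 w6=0 clk=1 w1=1
t2.Δ5 w0=1 w5=0 w3=1 w2=1 w4=1 w6=0 clk=1 w1=1
t3.Δ0 w0=1 w5=0 w3=1 w2=1 w4=1 w6=0 clk=1 w1=1
t3.Δ1 w0=1 w5=0 w3=1 w2=1 w4=1 w6=0 clk=0 w1=1
t4.Δ0 w0=1 w5=0 w3=1 w2=1 w4=1 w6=0 clk=0 w1=1
t4.Δ1 w0=1 w5=0 w3=1 w2=1 w4=1 w6=0 clk=1 w1=1
t4.Δ2 w0=1 w5=0 w3=0 w2=1 w4=1 w6=0 clk=1 w1=1
t4.Δ3 w0=1 w5=1 w3=0 w2=1 w4=1 w6=0 clk=1 w1=0
t4.Δ4 w0=1 w5=1 w3=0 w2=0 w4=1 w6=0 clk=1 w1=0
t4.Δ5 w0=1 w5=0 w3=0 w2=0 w4=1 w6=0 clk=1 w1=0
t4.Δ6 w0=0 w5=0 w3=0 w2=0 w4=1 w6=0 clk=1 w1=0
t4.Δ7 w0=0 w5=0 w3=0 w2=0 w4=0 w6=0 clk=1 w1=0
t5.Δ0 w0=0 w5=0 w3=0 w2=0 w4=0 w6=0 clk=1 w1=0
t5.Δ1 w0=0 w5=0 w3=0 w2=0 w4=0 w6=0 clk=0 w1=0
t6.Δ0 w0=0 w5=0 w3=0 w2=0 w4=0 w6=0 clk=0 w1=0
t6.Δ1 w0=0 w5=0 w3=0 w2=0 w4=0 w6=0 clk=1 w1=0
t6.Δ2 w0=0 w5=0 w3=1 w2=0 w4=0 w6=0 clk=1 w1=0
t6.Δ3 w0=0 w5=1 w3=1 w2=1 w4=0 w6=0 clk=1 w1=1
t6.Δ4 w0=1 w5=0 w3=1 w2=1 w4=0 w6=0 clk=1 w1=1
t6.Δ5 w0=1 w5=0 w3=1 w2=1 w4=1 w6=0 clk=1 w1=1
t7.Δ0 w0=1 w5=0 w3=1 w2=1 w4=1 w6=0 clk=1 w1=1
t7.Δ1 w0=1 w5=0 w3=1 w2=1 w4=1 w6=0 clk=0 w1=1
t8.Δ0 w0=1 w5=0 w3=1 w2=1 w4=1 w6=0 clk=0 w1=1
t8.Δ1 w0=1 w5=0 w3=1 w2=1 w4=1 w6=0 clk=1 w1=1
t8.Δ2 w0=1 w5=0 w3=0 w2=1 w4=1 w6=0 clk=1 w1=1
t8.Δ3 w0=1 w5=1 w3=0 w2=1 w4=1 w6=0 clk=1 w1=0
t8.Δ4 w0=1 w5=1 w3=0 w2=0 w4=1 w6=0 clk=1 w1=0
t8.Δ5 w0=1 w5=0 w3=0 w2=0 w4=1 w6=0 clk=1 w1=0
t8.Δ6 w0=0 w5=0 w3=0 w2=0 w4=1 w6=0 clk=1 w1=0
t8.Δ7 w0=0 w5=0 w3=0 w2=0 w4=0 w6=0 clk=1 w1=0
t9.Δ0 w0=0 w5=0 w3=0 w2=0 w4=0 w6=0 clk=1 w1=0
t9.Δ1 w0=0 w5=0 w3=0 w2=0 w4=0 w6=0 clk=0 w1=0
t10.Δ0 w0=0 w5=0 w3=0 w2=0 w4=0 w6=0 clk=0 w1=0
t10.Δ1 w0=0 w5=0 w3=0 w2=0 w4=0 w6=0 clk=1 w1=0
t10.Δ2 w0=0 w5=0 w3=1 w2=0 w4=0 w6=0 clk=1 w1=0
t10.Δ3 w0=0 w5=1 w3=1 w2=1 w4=0 w6=0 clk=1 w1=1
t10.Δ4 w0=1 w5=0 w3=1 w2=1 w4=0 w6=0 clk=1 w1=1
t10.Δ5 w0=1 w5=0 w3=1 w2=1 w4=1 w6=0 clk=1 w1=1
t11.Δ0 w0=1 w5=0 w3=1 w2=1 w4=1 w6=0 clk=1 w1=1
t11.Δ1 w0=1 w5=0 w3=1 w2=1 w4=1 w6=0 clk=0 w1=1

5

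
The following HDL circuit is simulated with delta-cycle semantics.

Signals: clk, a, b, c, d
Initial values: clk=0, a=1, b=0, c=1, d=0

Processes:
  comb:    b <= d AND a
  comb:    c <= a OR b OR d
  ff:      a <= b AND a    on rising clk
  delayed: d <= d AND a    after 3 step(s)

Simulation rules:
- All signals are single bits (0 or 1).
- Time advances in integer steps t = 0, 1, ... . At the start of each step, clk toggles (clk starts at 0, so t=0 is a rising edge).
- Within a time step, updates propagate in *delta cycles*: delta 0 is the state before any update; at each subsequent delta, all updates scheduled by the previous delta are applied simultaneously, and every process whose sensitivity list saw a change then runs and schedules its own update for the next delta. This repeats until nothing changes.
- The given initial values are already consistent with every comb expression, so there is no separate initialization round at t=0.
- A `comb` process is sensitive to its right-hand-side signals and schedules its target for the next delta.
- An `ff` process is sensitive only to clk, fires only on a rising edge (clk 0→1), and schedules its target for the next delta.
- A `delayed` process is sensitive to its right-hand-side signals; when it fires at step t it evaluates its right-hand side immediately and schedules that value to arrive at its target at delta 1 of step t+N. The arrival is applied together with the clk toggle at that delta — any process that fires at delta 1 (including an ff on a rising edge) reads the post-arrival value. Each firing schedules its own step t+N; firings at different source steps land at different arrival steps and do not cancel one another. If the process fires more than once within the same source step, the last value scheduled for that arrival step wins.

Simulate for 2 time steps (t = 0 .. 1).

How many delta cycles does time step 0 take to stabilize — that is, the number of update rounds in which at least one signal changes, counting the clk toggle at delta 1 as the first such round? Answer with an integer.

t0.Δ0 a=1 d=0 b=0 c=1 clk=0
t0.Δ1 a=1 d=0 b=0 c=1 clk=1
t0.Δ2 a=0 d=0 b=0 c=1 clk=1
t0.Δ3 a=0 d=0 b=0 c=0 clk=1
t1.Δ0 a=0 d=0 b=0 c=0 clk=1
t1.Δ1 a=0 d=0 b=0 c=0 clk=0

3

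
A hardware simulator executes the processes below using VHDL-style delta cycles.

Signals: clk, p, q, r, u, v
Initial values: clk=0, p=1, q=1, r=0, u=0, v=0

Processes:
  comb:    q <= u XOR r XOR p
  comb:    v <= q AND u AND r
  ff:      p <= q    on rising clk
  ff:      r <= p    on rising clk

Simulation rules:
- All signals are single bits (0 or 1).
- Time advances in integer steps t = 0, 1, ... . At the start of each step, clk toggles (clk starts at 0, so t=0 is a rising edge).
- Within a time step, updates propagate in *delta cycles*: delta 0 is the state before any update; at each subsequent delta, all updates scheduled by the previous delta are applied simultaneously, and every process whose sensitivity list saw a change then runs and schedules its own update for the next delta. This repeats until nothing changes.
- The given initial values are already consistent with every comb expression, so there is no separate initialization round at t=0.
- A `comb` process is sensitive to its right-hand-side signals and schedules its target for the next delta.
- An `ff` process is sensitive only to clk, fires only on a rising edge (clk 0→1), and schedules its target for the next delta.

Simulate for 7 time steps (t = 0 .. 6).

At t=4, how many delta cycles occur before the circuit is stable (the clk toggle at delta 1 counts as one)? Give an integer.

2

t=0 Δ0: u=0 q=1 clk=0 v=0 p=1 r=0
  Δ1: clk:0→1
  Δ2: r:0→1
  Δ3: q:1→0
  (3Δ to stable)
t=1 Δ0: u=0 q=0 clk=1 v=0 p=1 r=1
  Δ1: clk:1→0
  (1Δ to stable)
t=2 Δ0: u=0 q=0 clk=0 v=0 p=1 r=1
  Δ1: clk:0→1
  Δ2: p:1→0
  Δ3: q:0→1
  (3Δ to stable)
t=3 Δ0: u=0 q=1 clk=1 v=0 p=0 r=1
  Δ1: clk:1→0
  (1Δ to stable)
t=4 Δ0: u=0 q=1 clk=0 v=0 p=0 r=1
  Δ1: clk:0→1
  Δ2: p:0→1, r:1→0
  (2Δ to stable)
t=5 Δ0: u=0 q=1 clk=1 v=0 p=1 r=0
  Δ1: clk:1→0
  (1Δ to stable)
t=6 Δ0: u=0 q=1 clk=0 v=0 p=1 r=0
  Δ1: clk:0→1
  Δ2: r:0→1
  Δ3: q:1→0
  (3Δ to stable)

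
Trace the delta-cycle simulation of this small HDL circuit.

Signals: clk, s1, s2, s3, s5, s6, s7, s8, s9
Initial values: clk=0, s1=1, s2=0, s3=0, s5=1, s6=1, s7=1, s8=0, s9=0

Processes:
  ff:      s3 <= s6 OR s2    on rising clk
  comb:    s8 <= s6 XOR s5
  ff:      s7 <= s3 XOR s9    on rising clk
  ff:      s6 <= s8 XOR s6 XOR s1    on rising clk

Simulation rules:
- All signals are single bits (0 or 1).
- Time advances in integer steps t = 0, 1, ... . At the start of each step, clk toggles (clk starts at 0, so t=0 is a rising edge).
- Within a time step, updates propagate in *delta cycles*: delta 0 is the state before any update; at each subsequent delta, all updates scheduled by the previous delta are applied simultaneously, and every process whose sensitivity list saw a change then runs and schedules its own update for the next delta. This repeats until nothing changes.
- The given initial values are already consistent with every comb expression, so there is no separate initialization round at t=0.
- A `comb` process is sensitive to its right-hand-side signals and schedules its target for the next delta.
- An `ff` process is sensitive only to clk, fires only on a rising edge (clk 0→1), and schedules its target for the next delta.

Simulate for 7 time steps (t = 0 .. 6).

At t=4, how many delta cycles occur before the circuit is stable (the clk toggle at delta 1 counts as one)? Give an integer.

t0.Δ0 clk=0 s1=1 s6=1 s9=0 s2=0 s7=1 s3=0 s5=1 s8=0
t0.Δ1 clk=1 s1=1 s6=1 s9=0 s2=0 s7=1 s3=0 s5=1 s8=0
t0.Δ2 clk=1 s1=1 s6=0 s9=0 s2=0 s7=0 s3=1 s5=1 s8=0
t0.Δ3 clk=1 s1=1 s6=0 s9=0 s2=0 s7=0 s3=1 s5=1 s8=1
t1.Δ0 clk=1 s1=1 s6=0 s9=0 s2=0 s7=0 s3=1 s5=1 s8=1
t1.Δ1 clk=0 s1=1 s6=0 s9=0 s2=0 s7=0 s3=1 s5=1 s8=1
t2.Δ0 clk=0 s1=1 s6=0 s9=0 s2=0 s7=0 s3=1 s5=1 s8=1
t2.Δ1 clk=1 s1=1 s6=0 s9=0 s2=0 s7=0 s3=1 s5=1 s8=1
t2.Δ2 clk=1 s1=1 s6=0 s9=0 s2=0 s7=1 s3=0 s5=1 s8=1
t3.Δ0 clk=1 s1=1 s6=0 s9=0 s2=0 s7=1 s3=0 s5=1 s8=1
t3.Δ1 clk=0 s1=1 s6=0 s9=0 s2=0 s7=1 s3=0 s5=1 s8=1
t4.Δ0 clk=0 s1=1 s6=0 s9=0 s2=0 s7=1 s3=0 s5=1 s8=1
t4.Δ1 clk=1 s1=1 s6=0 s9=0 s2=0 s7=1 s3=0 s5=1 s8=1
t4.Δ2 clk=1 s1=1 s6=0 s9=0 s2=0 s7=0 s3=0 s5=1 s8=1
t5.Δ0 clk=1 s1=1 s6=0 s9=0 s2=0 s7=0 s3=0 s5=1 s8=1
t5.Δ1 clk=0 s1=1 s6=0 s9=0 s2=0 s7=0 s3=0 s5=1 s8=1
t6.Δ0 clk=0 s1=1 s6=0 s9=0 s2=0 s7=0 s3=0 s5=1 s8=1
t6.Δ1 clk=1 s1=1 s6=0 s9=0 s2=0 s7=0 s3=0 s5=1 s8=1

2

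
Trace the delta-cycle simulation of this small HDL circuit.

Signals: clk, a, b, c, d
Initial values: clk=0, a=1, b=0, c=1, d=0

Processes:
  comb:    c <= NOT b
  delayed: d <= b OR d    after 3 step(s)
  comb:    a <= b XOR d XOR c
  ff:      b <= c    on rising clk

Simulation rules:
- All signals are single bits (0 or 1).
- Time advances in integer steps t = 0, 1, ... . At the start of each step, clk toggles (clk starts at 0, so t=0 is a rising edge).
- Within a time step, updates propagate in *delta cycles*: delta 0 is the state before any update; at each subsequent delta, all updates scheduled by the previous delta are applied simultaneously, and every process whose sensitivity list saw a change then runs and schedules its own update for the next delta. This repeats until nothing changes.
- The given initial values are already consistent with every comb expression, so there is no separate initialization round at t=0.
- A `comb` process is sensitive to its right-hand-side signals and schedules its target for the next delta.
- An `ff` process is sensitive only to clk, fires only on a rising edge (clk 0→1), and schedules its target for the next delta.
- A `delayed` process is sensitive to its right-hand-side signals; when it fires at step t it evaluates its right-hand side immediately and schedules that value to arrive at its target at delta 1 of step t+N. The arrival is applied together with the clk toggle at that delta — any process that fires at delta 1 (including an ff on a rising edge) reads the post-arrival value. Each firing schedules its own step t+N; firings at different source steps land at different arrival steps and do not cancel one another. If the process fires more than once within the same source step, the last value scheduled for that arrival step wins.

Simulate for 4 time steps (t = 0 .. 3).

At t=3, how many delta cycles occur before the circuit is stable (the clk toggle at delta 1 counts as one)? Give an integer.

2

t0.Δ0 d=0 a=1 clk=0 b=0 c=1
t0.Δ1 d=0 a=1 clk=1 b=0 c=1
t0.Δ2 d=0 a=1 clk=1 b=1 c=1
t0.Δ3 d=0 a=0 clk=1 b=1 c=0
t0.Δ4 d=0 a=1 clk=1 b=1 c=0
t1.Δ0 d=0 a=1 clk=1 b=1 c=0
t1.Δ1 d=0 a=1 clk=0 b=1 c=0
t2.Δ0 d=0 a=1 clk=0 b=1 c=0
t2.Δ1 d=0 a=1 clk=1 b=1 c=0
t2.Δ2 d=0 a=1 clk=1 b=0 c=0
t2.Δ3 d=0 a=0 clk=1 b=0 c=1
t2.Δ4 d=0 a=1 clk=1 b=0 c=1
t3.Δ0 d=0 a=1 clk=1 b=0 c=1
t3.Δ1 d=1 a=1 clk=0 b=0 c=1
t3.Δ2 d=1 a=0 clk=0 b=0 c=1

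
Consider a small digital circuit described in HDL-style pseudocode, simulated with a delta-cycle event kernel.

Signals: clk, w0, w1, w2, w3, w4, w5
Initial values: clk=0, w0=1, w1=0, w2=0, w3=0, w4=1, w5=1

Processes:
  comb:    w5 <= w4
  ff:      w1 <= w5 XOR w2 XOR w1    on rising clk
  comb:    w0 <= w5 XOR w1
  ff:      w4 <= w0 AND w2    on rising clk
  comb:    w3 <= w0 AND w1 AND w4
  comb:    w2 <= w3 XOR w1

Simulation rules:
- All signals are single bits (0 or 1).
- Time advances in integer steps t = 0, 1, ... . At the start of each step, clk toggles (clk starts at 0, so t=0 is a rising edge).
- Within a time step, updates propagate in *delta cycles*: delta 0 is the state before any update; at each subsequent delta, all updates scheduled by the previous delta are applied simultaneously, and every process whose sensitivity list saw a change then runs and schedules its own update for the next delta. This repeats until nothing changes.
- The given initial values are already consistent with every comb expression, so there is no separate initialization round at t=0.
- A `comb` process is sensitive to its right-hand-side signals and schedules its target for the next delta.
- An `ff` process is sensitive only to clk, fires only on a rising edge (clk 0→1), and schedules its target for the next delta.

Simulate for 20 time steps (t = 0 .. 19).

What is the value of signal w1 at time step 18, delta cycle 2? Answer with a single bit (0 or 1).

t0.Δ0 clk=0 w0=1 w4=1 w3=0 w1=0 w5=1 w2=0
t0.Δ1 clk=1 w0=1 w4=1 w3=0 w1=0 w5=1 w2=0
t0.Δ2 clk=1 w0=1 w4=0 w3=0 w1=1 w5=1 w2=0
t0.Δ3 clk=1 w0=0 w4=0 w3=0 w1=1 w5=0 w2=1
t0.Δ4 clk=1 w0=1 w4=0 w3=0 w1=1 w5=0 w2=1
t1.Δ0 clk=1 w0=1 w4=0 w3=0 w1=1 w5=0 w2=1
t1.Δ1 clk=0 w0=1 w4=0 w3=0 w1=1 w5=0 w2=1
t2.Δ0 clk=0 w0=1 w4=0 w3=0 w1=1 w5=0 w2=1
t2.Δ1 clk=1 w0=1 w4=0 w3=0 w1=1 w5=0 w2=1
t2.Δ2 clk=1 w0=1 w4=1 w3=0 w1=0 w5=0 w2=1
t2.Δ3 clk=1 w0=0 w4=1 w3=0 w1=0 w5=1 w2=0
t2.Δ4 clk=1 w0=1 w4=1 w3=0 w1=0 w5=1 w2=0
t3.Δ0 clk=1 w0=1 w4=1 w3=0 w1=0 w5=1 w2=0
t3.Δ1 clk=0 w0=1 w4=1 w3=0 w1=0 w5=1 w2=0
t4.Δ0 clk=0 w0=1 w4=1 w3=0 w1=0 w5=1 w2=0
t4.Δ1 clk=1 w0=1 w4=1 w3=0 w1=0 w5=1 w2=0
t4.Δ2 clk=1 w0=1 w4=0 w3=0 w1=1 w5=1 w2=0
t4.Δ3 clk=1 w0=0 w4=0 w3=0 w1=1 w5=0 w2=1
t4.Δ4 clk=1 w0=1 w4=0 w3=0 w1=1 w5=0 w2=1
t5.Δ0 clk=1 w0=1 w4=0 w3=0 w1=1 w5=0 w2=1
t5.Δ1 clk=0 w0=1 w4=0 w3=0 w1=1 w5=0 w2=1
t6.Δ0 clk=0 w0=1 w4=0 w3=0 w1=1 w5=0 w2=1
t6.Δ1 clk=1 w0=1 w4=0 w3=0 w1=1 w5=0 w2=1
t6.Δ2 clk=1 w0=1 w4=1 w3=0 w1=0 w5=0 w2=1
t6.Δ3 clk=1 w0=0 w4=1 w3=0 w1=0 w5=1 w2=0
t6.Δ4 clk=1 w0=1 w4=1 w3=0 w1=0 w5=1 w2=0
t7.Δ0 clk=1 w0=1 w4=1 w3=0 w1=0 w5=1 w2=0
t7.Δ1 clk=0 w0=1 w4=1 w3=0 w1=0 w5=1 w2=0
t8.Δ0 clk=0 w0=1 w4=1 w3=0 w1=0 w5=1 w2=0
t8.Δ1 clk=1 w0=1 w4=1 w3=0 w1=0 w5=1 w2=0
t8.Δ2 clk=1 w0=1 w4=0 w3=0 w1=1 w5=1 w2=0
t8.Δ3 clk=1 w0=0 w4=0 w3=0 w1=1 w5=0 w2=1
t8.Δ4 clk=1 w0=1 w4=0 w3=0 w1=1 w5=0 w2=1
t9.Δ0 clk=1 w0=1 w4=0 w3=0 w1=1 w5=0 w2=1
t9.Δ1 clk=0 w0=1 w4=0 w3=0 w1=1 w5=0 w2=1
t10.Δ0 clk=0 w0=1 w4=0 w3=0 w1=1 w5=0 w2=1
t10.Δ1 clk=1 w0=1 w4=0 w3=0 w1=1 w5=0 w2=1
t10.Δ2 clk=1 w0=1 w4=1 w3=0 w1=0 w5=0 w2=1
t10.Δ3 clk=1 w0=0 w4=1 w3=0 w1=0 w5=1 w2=0
t10.Δ4 clk=1 w0=1 w4=1 w3=0 w1=0 w5=1 w2=0
t11.Δ0 clk=1 w0=1 w4=1 w3=0 w1=0 w5=1 w2=0
t11.Δ1 clk=0 w0=1 w4=1 w3=0 w1=0 w5=1 w2=0
t12.Δ0 clk=0 w0=1 w4=1 w3=0 w1=0 w5=1 w2=0
t12.Δ1 clk=1 w0=1 w4=1 w3=0 w1=0 w5=1 w2=0
t12.Δ2 clk=1 w0=1 w4=0 w3=0 w1=1 w5=1 w2=0
t12.Δ3 clk=1 w0=0 w4=0 w3=0 w1=1 w5=0 w2=1
t12.Δ4 clk=1 w0=1 w4=0 w3=0 w1=1 w5=0 w2=1
t13.Δ0 clk=1 w0=1 w4=0 w3=0 w1=1 w5=0 w2=1
t13.Δ1 clk=0 w0=1 w4=0 w3=0 w1=1 w5=0 w2=1
t14.Δ0 clk=0 w0=1 w4=0 w3=0 w1=1 w5=0 w2=1
t14.Δ1 clk=1 w0=1 w4=0 w3=0 w1=1 w5=0 w2=1
t14.Δ2 clk=1 w0=1 w4=1 w3=0 w1=0 w5=0 w2=1
t14.Δ3 clk=1 w0=0 w4=1 w3=0 w1=0 w5=1 w2=0
t14.Δ4 clk=1 w0=1 w4=1 w3=0 w1=0 w5=1 w2=0
t15.Δ0 clk=1 w0=1 w4=1 w3=0 w1=0 w5=1 w2=0
t15.Δ1 clk=0 w0=1 w4=1 w3=0 w1=0 w5=1 w2=0
t16.Δ0 clk=0 w0=1 w4=1 w3=0 w1=0 w5=1 w2=0
t16.Δ1 clk=1 w0=1 w4=1 w3=0 w1=0 w5=1 w2=0
t16.Δ2 clk=1 w0=1 w4=0 w3=0 w1=1 w5=1 w2=0
t16.Δ3 clk=1 w0=0 w4=0 w3=0 w1=1 w5=0 w2=1
t16.Δ4 clk=1 w0=1 w4=0 w3=0 w1=1 w5=0 w2=1
t17.Δ0 clk=1 w0=1 w4=0 w3=0 w1=1 w5=0 w2=1
t17.Δ1 clk=0 w0=1 w4=0 w3=0 w1=1 w5=0 w2=1
t18.Δ0 clk=0 w0=1 w4=0 w3=0 w1=1 w5=0 w2=1
t18.Δ1 clk=1 w0=1 w4=0 w3=0 w1=1 w5=0 w2=1
t18.Δ2 clk=1 w0=1 w4=1 w3=0 w1=0 w5=0 w2=1
t18.Δ3 clk=1 w0=0 w4=1 w3=0 w1=0 w5=1 w2=0
t18.Δ4 clk=1 w0=1 w4=1 w3=0 w1=0 w5=1 w2=0
t19.Δ0 clk=1 w0=1 w4=1 w3=0 w1=0 w5=1 w2=0
t19.Δ1 clk=0 w0=1 w4=1 w3=0 w1=0 w5=1 w2=0

0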